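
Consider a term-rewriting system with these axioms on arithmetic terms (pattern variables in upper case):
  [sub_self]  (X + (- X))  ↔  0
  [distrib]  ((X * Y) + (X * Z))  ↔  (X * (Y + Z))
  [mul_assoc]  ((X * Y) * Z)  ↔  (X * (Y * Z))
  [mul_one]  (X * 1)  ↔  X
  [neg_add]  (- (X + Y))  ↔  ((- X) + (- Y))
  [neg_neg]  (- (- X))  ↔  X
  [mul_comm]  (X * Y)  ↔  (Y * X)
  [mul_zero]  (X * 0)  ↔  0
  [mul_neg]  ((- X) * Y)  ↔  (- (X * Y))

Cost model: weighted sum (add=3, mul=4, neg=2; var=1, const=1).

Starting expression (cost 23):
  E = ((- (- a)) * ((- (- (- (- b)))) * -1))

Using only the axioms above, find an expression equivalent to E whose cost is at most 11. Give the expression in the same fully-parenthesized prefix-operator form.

(1) (- (- (- b)))  =[neg_neg →]=  (- b)    ⊢ ((- (- a)) * ((- (- b)) * -1))
(2) (- (- b))  =[neg_neg →]=  b    ⊢ ((- (- a)) * (b * -1))
(3) (- (- a))  =[neg_neg →]=  a    ⊢ cost 11, within 11

(a * (b * -1))   [cost 11]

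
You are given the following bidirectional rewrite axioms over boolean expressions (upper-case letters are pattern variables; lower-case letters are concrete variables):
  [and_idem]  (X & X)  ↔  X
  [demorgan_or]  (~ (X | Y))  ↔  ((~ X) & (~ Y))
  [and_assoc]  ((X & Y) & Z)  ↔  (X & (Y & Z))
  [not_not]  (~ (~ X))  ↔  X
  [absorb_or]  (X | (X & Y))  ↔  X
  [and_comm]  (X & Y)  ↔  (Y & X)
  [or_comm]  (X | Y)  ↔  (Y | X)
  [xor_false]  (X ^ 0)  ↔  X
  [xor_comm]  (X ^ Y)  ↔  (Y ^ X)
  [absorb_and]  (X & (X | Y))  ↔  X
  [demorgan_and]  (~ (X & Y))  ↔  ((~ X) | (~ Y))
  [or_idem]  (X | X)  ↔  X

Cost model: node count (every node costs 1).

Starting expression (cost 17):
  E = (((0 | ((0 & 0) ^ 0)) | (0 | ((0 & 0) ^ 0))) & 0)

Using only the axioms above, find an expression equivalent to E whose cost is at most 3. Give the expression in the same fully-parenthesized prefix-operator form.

step 1: or_idem (→) rewrites ((0 | ((0 & 0) ^ 0)) | (0 | ((0 & 0) ^ 0))) into (0 | ((0 & 0) ^ 0)), now ((0 | ((0 & 0) ^ 0)) & 0)
step 2: xor_false (→) rewrites ((0 & 0) ^ 0) into (0 & 0), now ((0 | (0 & 0)) & 0)
step 3: absorb_or (→) rewrites (0 | (0 & 0)) into 0, reaching cost 3 (bound 3)

(0 & 0)   [cost 3]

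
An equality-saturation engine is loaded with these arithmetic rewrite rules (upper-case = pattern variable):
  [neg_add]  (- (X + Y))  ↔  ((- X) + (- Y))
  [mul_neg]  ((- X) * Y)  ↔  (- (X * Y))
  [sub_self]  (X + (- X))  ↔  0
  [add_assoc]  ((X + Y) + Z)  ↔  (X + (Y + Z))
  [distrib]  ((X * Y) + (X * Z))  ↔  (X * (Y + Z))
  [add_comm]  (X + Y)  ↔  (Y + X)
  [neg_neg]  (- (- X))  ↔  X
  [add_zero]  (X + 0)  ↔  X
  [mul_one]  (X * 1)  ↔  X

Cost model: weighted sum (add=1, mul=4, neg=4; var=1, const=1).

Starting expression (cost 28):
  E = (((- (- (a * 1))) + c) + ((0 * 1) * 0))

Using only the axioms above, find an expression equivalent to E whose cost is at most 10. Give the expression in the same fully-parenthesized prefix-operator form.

step 1: mul_one (→) rewrites (a * 1) into a, now (((- (- a)) + c) + ((0 * 1) * 0))
step 2: neg_neg (→) rewrites (- (- a)) into a, now ((a + c) + ((0 * 1) * 0))
step 3: mul_one (→) rewrites (0 * 1) into 0, reaching cost 10 (bound 10)

((a + c) + (0 * 0))   [cost 10]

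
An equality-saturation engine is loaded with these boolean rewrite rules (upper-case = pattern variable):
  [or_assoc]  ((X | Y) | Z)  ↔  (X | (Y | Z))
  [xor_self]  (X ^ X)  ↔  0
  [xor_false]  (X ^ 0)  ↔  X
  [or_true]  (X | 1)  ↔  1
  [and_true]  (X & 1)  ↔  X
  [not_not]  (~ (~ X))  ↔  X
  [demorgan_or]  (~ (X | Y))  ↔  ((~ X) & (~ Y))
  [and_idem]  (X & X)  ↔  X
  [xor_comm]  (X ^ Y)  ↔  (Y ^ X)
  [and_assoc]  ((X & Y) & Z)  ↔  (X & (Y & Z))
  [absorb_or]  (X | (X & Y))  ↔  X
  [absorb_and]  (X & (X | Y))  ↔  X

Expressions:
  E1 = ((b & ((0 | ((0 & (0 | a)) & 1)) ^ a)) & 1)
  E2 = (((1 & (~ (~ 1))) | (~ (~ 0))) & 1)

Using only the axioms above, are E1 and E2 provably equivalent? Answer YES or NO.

NO

The axioms are sound identities: if E1 ↔* E2 then E1 and E2 evaluate identically under any assignment.
Under a=0, b=0: E1 evaluates to 0, E2 to 1. Distinct ⇒ no rewrite sequence connects them.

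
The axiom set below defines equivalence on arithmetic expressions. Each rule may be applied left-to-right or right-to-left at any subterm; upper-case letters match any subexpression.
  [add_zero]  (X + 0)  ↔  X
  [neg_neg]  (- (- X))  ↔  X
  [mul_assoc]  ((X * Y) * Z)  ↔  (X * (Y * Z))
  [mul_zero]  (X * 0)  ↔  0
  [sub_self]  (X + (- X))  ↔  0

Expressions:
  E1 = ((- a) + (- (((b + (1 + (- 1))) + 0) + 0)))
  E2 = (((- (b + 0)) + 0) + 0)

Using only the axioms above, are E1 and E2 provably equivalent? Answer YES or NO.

The axioms are sound identities: if E1 ↔* E2 then E1 and E2 evaluate identically under any assignment.
Under a=1, b=0: E1 evaluates to -1, E2 to 0. Distinct ⇒ no rewrite sequence connects them.

NO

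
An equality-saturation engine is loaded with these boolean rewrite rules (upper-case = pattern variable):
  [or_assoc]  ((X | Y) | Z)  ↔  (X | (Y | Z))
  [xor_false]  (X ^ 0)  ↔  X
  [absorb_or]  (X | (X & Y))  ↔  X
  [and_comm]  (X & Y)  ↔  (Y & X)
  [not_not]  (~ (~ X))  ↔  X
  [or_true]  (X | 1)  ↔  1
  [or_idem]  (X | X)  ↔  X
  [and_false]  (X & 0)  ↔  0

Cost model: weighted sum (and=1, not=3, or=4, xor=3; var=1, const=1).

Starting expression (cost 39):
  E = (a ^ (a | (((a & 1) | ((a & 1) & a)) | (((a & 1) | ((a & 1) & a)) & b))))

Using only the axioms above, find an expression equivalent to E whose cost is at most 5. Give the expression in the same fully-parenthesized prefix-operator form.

step 1: absorb_or (→) rewrites (((a & 1) | ((a & 1) & a)) | (((a & 1) | ((a & 1) & a)) & b)) into ((a & 1) | ((a & 1) & a)), now (a ^ (a | ((a & 1) | ((a & 1) & a))))
step 2: absorb_or (→) rewrites ((a & 1) | ((a & 1) & a)) into (a & 1), now (a ^ (a | (a & 1)))
step 3: absorb_or (→) rewrites (a | (a & 1)) into a, reaching cost 5 (bound 5)

(a ^ a)   [cost 5]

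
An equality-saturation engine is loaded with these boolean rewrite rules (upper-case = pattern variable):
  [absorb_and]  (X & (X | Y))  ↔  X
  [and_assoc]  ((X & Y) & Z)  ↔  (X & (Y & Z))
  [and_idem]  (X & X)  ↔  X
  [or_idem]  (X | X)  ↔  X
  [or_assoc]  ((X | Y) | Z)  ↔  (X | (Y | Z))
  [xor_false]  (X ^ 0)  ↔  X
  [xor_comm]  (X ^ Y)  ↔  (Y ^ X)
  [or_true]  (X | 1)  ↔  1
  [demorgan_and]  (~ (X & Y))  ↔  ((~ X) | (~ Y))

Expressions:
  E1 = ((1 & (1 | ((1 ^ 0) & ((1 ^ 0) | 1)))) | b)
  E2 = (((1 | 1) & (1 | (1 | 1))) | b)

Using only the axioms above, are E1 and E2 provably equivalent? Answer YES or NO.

(1) ((1 ^ 0) & ((1 ^ 0) | 1))  =[absorb_and →]=  (1 ^ 0)    ⊢ ((1 & (1 | (1 ^ 0))) | b)
(2) (1 ^ 0)  =[xor_false →]=  1    ⊢ ((1 & (1 | 1)) | b)
(3) (1 & (1 | 1))  =[absorb_and →]=  1    ⊢ (1 | b)
(4) 1  =[or_idem ←]=  (1 | 1)    ⊢ ((1 | 1) | b)
(5) (1 | 1)  =[and_idem ←]=  ((1 | 1) & (1 | 1))    ⊢ (((1 | 1) & (1 | 1)) | b)
(6) 1  =[or_true ←]=  (1 | 1)    ⊢ E2

YES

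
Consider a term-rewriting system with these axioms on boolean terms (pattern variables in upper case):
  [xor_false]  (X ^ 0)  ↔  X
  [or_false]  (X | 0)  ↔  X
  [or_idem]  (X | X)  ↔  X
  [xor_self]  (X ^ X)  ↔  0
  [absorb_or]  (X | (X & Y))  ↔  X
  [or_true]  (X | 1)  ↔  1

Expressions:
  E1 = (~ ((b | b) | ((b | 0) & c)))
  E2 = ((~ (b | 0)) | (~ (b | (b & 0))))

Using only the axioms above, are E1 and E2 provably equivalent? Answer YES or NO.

1. [or_false →] (b | 0)  →  b;  E1 = (~ ((b | b) | (b & c)))
2. [or_idem →] (b | b)  →  b;  E1 = (~ (b | (b & c)))
3. [absorb_or →] (b | (b & c))  →  b;  E1 = (~ b)
4. [or_idem ←] (~ b)  →  ((~ b) | (~ b))
5. [absorb_or ←] b  →  (b | (b & 0));  E1 = ((~ b) | (~ (b | (b & 0))))
6. [or_false ←] b  →  (b | 0);  this is E2

YES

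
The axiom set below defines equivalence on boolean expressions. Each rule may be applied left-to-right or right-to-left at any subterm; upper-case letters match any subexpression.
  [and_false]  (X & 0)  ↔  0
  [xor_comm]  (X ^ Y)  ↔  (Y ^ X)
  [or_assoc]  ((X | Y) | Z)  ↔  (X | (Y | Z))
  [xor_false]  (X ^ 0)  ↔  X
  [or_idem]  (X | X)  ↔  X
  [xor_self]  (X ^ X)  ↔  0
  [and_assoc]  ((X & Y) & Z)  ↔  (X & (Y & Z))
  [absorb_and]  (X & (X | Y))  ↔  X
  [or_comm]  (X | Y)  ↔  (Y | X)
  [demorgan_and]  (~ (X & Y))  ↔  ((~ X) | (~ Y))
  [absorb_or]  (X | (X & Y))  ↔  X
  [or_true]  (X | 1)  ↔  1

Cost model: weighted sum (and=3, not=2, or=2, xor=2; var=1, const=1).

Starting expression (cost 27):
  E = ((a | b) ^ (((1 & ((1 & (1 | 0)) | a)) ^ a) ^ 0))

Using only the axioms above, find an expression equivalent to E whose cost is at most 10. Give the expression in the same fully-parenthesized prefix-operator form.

(1) (((1 & ((1 & (1 | 0)) | a)) ^ a) ^ 0)  =[xor_false →]=  ((1 & ((1 & (1 | 0)) | a)) ^ a)    ⊢ ((a | b) ^ ((1 & ((1 & (1 | 0)) | a)) ^ a))
(2) (1 & (1 | 0))  =[absorb_and →]=  1    ⊢ ((a | b) ^ ((1 & (1 | a)) ^ a))
(3) (1 & (1 | a))  =[absorb_and →]=  1    ⊢ cost 10, within 10

((a | b) ^ (1 ^ a))   [cost 10]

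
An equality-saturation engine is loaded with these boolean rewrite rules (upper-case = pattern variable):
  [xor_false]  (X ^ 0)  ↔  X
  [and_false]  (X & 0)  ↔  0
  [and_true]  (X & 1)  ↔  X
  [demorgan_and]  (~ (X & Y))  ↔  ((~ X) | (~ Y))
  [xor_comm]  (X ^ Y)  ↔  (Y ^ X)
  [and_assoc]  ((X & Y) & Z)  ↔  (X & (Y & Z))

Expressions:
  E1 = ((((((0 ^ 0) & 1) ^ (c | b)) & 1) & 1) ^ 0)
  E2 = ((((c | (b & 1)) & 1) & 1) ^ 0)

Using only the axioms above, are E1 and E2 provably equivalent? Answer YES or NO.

1. [and_true →] (((((0 ^ 0) & 1) ^ (c | b)) & 1) & 1)  →  ((((0 ^ 0) & 1) ^ (c | b)) & 1);  E1 = (((((0 ^ 0) & 1) ^ (c | b)) & 1) ^ 0)
2. [and_true →] ((0 ^ 0) & 1)  →  (0 ^ 0);  E1 = ((((0 ^ 0) ^ (c | b)) & 1) ^ 0)
3. [and_true →] (((0 ^ 0) ^ (c | b)) & 1)  →  ((0 ^ 0) ^ (c | b));  E1 = (((0 ^ 0) ^ (c | b)) ^ 0)
4. [xor_false →] (((0 ^ 0) ^ (c | b)) ^ 0)  →  ((0 ^ 0) ^ (c | b))
5. [xor_comm →] ((0 ^ 0) ^ (c | b))  →  ((c | b) ^ (0 ^ 0))
6. [xor_false →] (0 ^ 0)  →  0;  E1 = ((c | b) ^ 0)
7. [xor_false →] ((c | b) ^ 0)  →  (c | b)
8. [and_true ←] (c | b)  →  ((c | b) & 1)
9. [and_true ←] (c | b)  →  ((c | b) & 1);  E1 = (((c | b) & 1) & 1)
10. [and_true ←] b  →  (b & 1);  E1 = (((c | (b & 1)) & 1) & 1)
11. [xor_false ←] (((c | (b & 1)) & 1) & 1)  →  ((((c | (b & 1)) & 1) & 1) ^ 0);  this is E2

YES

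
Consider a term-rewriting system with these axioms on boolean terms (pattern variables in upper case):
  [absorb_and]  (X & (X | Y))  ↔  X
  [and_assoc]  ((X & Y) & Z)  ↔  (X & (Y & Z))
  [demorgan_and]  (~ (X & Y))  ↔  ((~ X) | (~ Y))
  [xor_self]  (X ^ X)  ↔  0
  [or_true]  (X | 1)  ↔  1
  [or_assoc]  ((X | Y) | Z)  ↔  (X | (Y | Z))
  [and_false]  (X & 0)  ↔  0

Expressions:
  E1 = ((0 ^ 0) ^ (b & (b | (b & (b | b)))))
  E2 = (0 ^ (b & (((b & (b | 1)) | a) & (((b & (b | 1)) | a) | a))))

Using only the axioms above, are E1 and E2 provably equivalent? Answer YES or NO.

step 1: absorb_and (→) rewrites (b & (b | b)) into b, now ((0 ^ 0) ^ (b & (b | b)))
step 2: absorb_and (→) rewrites (b & (b | b)) into b, now ((0 ^ 0) ^ b)
step 3: xor_self (→) rewrites (0 ^ 0) into 0, now (0 ^ b)
step 4: absorb_and (←) rewrites b into (b & (b | a)), now (0 ^ (b & (b | a)))
step 5: absorb_and (←) rewrites b into (b & (b | 1)), now (0 ^ (b & ((b & (b | 1)) | a)))
step 6: absorb_and (←) rewrites ((b & (b | 1)) | a) into (((b & (b | 1)) | a) & (((b & (b | 1)) | a) | a)), which is E2

YES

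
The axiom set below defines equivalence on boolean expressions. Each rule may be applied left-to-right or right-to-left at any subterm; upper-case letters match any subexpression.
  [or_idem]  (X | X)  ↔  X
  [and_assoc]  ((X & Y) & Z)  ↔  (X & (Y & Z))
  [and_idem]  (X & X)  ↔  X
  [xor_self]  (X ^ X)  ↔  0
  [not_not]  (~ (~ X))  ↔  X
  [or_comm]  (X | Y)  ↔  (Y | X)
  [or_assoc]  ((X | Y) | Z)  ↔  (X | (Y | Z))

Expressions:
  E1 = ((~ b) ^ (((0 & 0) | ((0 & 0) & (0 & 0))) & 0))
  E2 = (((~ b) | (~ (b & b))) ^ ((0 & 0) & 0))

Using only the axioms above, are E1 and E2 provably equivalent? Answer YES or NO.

YES

step 1: and_idem (→) rewrites ((0 & 0) & (0 & 0)) into (0 & 0), now ((~ b) ^ (((0 & 0) | (0 & 0)) & 0))
step 2: or_idem (→) rewrites ((0 & 0) | (0 & 0)) into (0 & 0), now ((~ b) ^ ((0 & 0) & 0))
step 3: and_idem (→) rewrites (0 & 0) into 0, now ((~ b) ^ (0 & 0))
step 4: or_idem (←) rewrites (~ b) into ((~ b) | (~ b)), now (((~ b) | (~ b)) ^ (0 & 0))
step 5: and_idem (←) rewrites b into (b & b), now (((~ b) | (~ (b & b))) ^ (0 & 0))
step 6: and_idem (←) rewrites 0 into (0 & 0), which is E2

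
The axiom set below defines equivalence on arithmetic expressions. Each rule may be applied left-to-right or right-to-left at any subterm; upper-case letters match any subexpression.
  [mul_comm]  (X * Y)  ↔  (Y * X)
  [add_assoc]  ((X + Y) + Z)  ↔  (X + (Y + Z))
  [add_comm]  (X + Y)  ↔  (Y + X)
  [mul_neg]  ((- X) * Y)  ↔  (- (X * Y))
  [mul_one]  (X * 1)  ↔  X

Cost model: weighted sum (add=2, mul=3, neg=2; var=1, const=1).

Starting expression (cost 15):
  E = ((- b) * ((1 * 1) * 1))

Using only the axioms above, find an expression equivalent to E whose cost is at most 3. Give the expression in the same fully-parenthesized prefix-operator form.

step 1: mul_one (→) rewrites (1 * 1) into 1, now ((- b) * (1 * 1))
step 2: mul_one (→) rewrites (1 * 1) into 1, now ((- b) * 1)
step 3: mul_one (→) rewrites ((- b) * 1) into (- b), reaching cost 3 (bound 3)

(- b)   [cost 3]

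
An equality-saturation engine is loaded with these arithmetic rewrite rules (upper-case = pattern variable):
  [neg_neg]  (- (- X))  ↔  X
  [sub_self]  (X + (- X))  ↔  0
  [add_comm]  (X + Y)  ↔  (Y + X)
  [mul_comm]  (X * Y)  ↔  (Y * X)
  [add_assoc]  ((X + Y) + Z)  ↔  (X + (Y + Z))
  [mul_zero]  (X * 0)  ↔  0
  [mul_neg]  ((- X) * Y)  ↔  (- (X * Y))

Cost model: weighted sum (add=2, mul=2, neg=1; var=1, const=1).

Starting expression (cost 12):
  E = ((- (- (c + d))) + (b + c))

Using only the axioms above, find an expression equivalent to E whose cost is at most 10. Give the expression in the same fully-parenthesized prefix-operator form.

(1) ((- (- (c + d))) + (b + c))  =[add_comm →]=  ((b + c) + (- (- (c + d))))
(2) (c + d)  =[add_comm →]=  (d + c)    ⊢ ((b + c) + (- (- (d + c))))
(3) (- (- (d + c)))  =[neg_neg →]=  (d + c)    ⊢ cost 10, within 10

((b + c) + (d + c))   [cost 10]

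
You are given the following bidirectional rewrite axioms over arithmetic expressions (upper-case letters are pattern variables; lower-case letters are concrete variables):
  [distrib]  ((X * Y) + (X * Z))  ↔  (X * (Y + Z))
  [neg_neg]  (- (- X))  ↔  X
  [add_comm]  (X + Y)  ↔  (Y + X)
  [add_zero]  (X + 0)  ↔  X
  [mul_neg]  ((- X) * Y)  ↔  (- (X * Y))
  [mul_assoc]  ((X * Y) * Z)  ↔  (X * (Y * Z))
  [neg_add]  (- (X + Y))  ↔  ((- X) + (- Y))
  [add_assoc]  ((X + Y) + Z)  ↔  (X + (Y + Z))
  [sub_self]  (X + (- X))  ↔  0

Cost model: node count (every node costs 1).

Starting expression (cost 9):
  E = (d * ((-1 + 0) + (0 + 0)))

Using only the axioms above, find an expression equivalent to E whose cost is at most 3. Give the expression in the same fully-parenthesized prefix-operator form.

1. [add_zero →] (0 + 0)  →  0;  E = (d * ((-1 + 0) + 0))
2. [add_zero →] (-1 + 0)  →  -1;  E = (d * (-1 + 0))
3. [add_zero →] (-1 + 0)  →  -1;  cost 3 ≤ 3, done

(d * -1)   [cost 3]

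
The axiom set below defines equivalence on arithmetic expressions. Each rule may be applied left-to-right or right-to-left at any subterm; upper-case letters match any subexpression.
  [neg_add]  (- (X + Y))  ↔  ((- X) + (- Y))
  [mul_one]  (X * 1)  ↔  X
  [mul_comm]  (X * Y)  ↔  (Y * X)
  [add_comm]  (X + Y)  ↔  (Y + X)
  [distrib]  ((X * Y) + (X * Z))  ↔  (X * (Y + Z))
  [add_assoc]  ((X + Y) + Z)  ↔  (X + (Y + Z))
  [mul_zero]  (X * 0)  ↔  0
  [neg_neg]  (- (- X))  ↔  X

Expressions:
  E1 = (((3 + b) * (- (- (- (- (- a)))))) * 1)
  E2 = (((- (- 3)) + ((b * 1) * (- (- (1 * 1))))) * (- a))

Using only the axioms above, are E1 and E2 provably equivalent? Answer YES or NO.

(1) (- (- a))  =[neg_neg →]=  a    ⊢ (((3 + b) * (- (- (- a)))) * 1)
(2) (- (- a))  =[neg_neg →]=  a    ⊢ (((3 + b) * (- a)) * 1)
(3) (((3 + b) * (- a)) * 1)  =[mul_one →]=  ((3 + b) * (- a))
(4) b  =[mul_one ←]=  (b * 1)    ⊢ ((3 + (b * 1)) * (- a))
(5) b  =[mul_one ←]=  (b * 1)    ⊢ ((3 + ((b * 1) * 1)) * (- a))
(6) 1  =[mul_one ←]=  (1 * 1)    ⊢ ((3 + ((b * 1) * (1 * 1))) * (- a))
(7) 3  =[neg_neg ←]=  (- (- 3))    ⊢ (((- (- 3)) + ((b * 1) * (1 * 1))) * (- a))
(8) (1 * 1)  =[neg_neg ←]=  (- (- (1 * 1)))    ⊢ E2

YES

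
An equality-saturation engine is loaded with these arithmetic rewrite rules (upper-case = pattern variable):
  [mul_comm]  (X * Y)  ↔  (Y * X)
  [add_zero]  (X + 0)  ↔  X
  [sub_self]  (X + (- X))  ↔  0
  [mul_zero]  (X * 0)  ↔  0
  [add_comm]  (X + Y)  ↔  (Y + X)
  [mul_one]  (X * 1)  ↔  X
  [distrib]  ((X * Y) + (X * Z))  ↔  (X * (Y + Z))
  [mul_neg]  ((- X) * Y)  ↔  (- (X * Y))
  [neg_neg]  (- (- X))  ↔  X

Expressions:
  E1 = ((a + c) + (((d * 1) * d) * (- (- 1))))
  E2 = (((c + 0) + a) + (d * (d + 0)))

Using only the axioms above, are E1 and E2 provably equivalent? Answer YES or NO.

1. [neg_neg →] (- (- 1))  →  1;  E1 = ((a + c) + (((d * 1) * d) * 1))
2. [mul_one →] (((d * 1) * d) * 1)  →  ((d * 1) * d);  E1 = ((a + c) + ((d * 1) * d))
3. [mul_one →] (d * 1)  →  d;  E1 = ((a + c) + (d * d))
4. [add_zero ←] d  →  (d + 0);  E1 = ((a + c) + (d * (d + 0)))
5. [add_zero ←] c  →  (c + 0);  E1 = ((a + (c + 0)) + (d * (d + 0)))
6. [add_comm →] (a + (c + 0))  →  ((c + 0) + a);  this is E2

YES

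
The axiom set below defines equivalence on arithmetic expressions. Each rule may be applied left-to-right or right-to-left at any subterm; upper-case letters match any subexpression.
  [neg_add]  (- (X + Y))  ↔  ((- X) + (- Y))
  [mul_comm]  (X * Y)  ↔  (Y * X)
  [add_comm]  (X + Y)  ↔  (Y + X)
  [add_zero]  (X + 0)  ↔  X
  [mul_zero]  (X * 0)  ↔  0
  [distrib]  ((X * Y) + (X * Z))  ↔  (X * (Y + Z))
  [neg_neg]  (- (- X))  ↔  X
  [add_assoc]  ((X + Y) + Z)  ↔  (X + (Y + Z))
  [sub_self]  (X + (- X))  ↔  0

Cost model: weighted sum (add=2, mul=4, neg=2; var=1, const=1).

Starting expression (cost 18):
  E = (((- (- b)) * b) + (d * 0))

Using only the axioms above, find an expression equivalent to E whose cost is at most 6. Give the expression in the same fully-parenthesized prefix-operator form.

(b * b)   [cost 6]

(1) (d * 0)  =[mul_zero →]=  0    ⊢ (((- (- b)) * b) + 0)
(2) (- (- b))  =[neg_neg →]=  b    ⊢ ((b * b) + 0)
(3) ((b * b) + 0)  =[add_zero →]=  (b * b)    ⊢ cost 6, within 6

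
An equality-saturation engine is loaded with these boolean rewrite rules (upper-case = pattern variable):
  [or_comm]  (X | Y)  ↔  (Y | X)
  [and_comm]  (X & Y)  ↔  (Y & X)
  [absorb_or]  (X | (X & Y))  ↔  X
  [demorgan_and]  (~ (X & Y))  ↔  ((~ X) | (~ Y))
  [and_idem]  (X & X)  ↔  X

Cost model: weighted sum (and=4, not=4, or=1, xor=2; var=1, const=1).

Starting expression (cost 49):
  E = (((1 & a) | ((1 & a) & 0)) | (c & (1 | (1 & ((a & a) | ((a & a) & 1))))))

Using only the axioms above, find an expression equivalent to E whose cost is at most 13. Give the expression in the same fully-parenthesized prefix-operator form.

1. [absorb_or →] ((a & a) | ((a & a) & 1))  →  (a & a);  E = (((1 & a) | ((1 & a) & 0)) | (c & (1 | (1 & (a & a)))))
2. [absorb_or →] ((1 & a) | ((1 & a) & 0))  →  (1 & a);  E = ((1 & a) | (c & (1 | (1 & (a & a)))))
3. [and_idem →] (a & a)  →  a;  E = ((1 & a) | (c & (1 | (1 & a))))
4. [absorb_or →] (1 | (1 & a))  →  1;  cost 13 ≤ 13, done

((1 & a) | (c & 1))   [cost 13]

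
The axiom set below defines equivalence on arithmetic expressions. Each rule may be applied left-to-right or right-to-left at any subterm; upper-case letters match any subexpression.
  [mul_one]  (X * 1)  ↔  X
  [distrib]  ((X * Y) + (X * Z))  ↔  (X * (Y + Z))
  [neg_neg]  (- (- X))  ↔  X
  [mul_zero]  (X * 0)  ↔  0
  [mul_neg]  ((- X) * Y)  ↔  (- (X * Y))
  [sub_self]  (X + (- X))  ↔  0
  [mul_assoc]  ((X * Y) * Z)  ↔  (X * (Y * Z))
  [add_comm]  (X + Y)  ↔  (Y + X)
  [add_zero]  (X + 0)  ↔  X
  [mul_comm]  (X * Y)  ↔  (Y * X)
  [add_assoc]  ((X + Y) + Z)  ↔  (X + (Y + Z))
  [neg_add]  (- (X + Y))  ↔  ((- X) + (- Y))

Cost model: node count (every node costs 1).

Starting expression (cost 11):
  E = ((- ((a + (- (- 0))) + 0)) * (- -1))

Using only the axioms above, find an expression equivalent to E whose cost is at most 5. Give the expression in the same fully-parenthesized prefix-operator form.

((- a) * (- -1))   [cost 5]

(1) (- (- 0))  =[neg_neg →]=  0    ⊢ ((- ((a + 0) + 0)) * (- -1))
(2) ((a + 0) + 0)  =[add_zero →]=  (a + 0)    ⊢ ((- (a + 0)) * (- -1))
(3) (a + 0)  =[add_zero →]=  a    ⊢ cost 5, within 5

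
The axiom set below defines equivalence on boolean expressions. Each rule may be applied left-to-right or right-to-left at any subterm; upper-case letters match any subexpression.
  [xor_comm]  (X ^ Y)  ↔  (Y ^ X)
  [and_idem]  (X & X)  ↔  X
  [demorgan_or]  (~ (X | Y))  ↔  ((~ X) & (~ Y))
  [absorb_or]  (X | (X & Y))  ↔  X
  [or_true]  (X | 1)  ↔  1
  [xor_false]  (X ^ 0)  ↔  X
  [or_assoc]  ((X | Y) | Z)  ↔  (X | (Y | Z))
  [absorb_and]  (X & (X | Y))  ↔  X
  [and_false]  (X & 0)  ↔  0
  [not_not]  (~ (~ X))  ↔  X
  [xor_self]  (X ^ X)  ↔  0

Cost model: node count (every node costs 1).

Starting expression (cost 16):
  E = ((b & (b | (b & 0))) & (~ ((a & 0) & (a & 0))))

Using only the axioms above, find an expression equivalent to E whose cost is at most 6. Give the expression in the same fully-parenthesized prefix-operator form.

step 1: and_idem (→) rewrites ((a & 0) & (a & 0)) into (a & 0), now ((b & (b | (b & 0))) & (~ (a & 0)))
step 2: and_false (→) rewrites (a & 0) into 0, now ((b & (b | (b & 0))) & (~ 0))
step 3: absorb_or (→) rewrites (b | (b & 0)) into b, reaching cost 6 (bound 6)

((b & b) & (~ 0))   [cost 6]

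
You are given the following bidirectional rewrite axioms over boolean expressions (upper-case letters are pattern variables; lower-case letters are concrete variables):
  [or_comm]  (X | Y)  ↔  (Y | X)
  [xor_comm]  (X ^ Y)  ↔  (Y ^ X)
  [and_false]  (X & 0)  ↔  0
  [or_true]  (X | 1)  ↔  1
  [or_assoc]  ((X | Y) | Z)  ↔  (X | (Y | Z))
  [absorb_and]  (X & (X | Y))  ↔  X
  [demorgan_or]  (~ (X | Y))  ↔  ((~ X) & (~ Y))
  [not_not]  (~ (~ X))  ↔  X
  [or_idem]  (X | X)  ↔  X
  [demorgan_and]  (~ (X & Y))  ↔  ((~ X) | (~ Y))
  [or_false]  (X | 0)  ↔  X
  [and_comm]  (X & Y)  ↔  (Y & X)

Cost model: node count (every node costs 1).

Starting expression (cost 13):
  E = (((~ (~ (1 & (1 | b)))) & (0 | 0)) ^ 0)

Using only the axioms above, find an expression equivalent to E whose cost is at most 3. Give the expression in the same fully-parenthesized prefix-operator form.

(0 ^ 0)   [cost 3]

1. [absorb_and →] (1 & (1 | b))  →  1;  E = (((~ (~ 1)) & (0 | 0)) ^ 0)
2. [or_idem →] (0 | 0)  →  0;  E = (((~ (~ 1)) & 0) ^ 0)
3. [not_not →] (~ (~ 1))  →  1;  E = ((1 & 0) ^ 0)
4. [and_false →] (1 & 0)  →  0;  cost 3 ≤ 3, done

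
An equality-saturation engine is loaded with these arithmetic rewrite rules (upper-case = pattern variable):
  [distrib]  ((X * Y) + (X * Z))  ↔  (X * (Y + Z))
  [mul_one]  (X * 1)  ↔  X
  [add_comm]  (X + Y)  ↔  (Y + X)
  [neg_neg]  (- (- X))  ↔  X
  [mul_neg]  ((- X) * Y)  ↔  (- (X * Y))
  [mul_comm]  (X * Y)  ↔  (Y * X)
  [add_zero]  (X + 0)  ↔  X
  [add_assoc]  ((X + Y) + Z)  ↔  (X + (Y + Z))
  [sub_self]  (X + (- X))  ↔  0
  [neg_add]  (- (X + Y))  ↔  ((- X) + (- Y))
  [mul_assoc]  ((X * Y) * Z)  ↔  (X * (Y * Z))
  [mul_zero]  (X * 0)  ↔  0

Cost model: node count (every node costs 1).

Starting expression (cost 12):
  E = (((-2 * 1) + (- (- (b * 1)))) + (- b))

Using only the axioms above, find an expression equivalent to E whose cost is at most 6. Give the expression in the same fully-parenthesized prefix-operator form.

(1) (- (- (b * 1)))  =[neg_neg →]=  (b * 1)    ⊢ (((-2 * 1) + (b * 1)) + (- b))
(2) (-2 * 1)  =[mul_one →]=  -2    ⊢ ((-2 + (b * 1)) + (- b))
(3) (b * 1)  =[mul_one →]=  b    ⊢ cost 6, within 6

((-2 + b) + (- b))   [cost 6]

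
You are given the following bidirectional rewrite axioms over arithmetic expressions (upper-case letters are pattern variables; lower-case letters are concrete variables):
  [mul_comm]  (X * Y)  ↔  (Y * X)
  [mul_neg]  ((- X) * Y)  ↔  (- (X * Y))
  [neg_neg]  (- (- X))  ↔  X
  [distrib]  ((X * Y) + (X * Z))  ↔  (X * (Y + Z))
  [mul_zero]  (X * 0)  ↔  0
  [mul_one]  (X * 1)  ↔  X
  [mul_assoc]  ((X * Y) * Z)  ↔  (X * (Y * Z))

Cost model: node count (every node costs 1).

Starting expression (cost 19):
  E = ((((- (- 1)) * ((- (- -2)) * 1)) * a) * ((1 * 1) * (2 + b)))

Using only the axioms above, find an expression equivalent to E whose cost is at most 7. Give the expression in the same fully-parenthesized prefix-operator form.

((-2 * a) * (2 + b))   [cost 7]

(1) ((- (- -2)) * 1)  =[mul_one →]=  (- (- -2))    ⊢ ((((- (- 1)) * (- (- -2))) * a) * ((1 * 1) * (2 + b)))
(2) (- (- -2))  =[neg_neg →]=  -2    ⊢ ((((- (- 1)) * -2) * a) * ((1 * 1) * (2 + b)))
(3) (- (- 1))  =[neg_neg →]=  1    ⊢ (((1 * -2) * a) * ((1 * 1) * (2 + b)))
(4) (1 * 1)  =[mul_one →]=  1    ⊢ (((1 * -2) * a) * (1 * (2 + b)))
(5) (1 * -2)  =[mul_comm →]=  (-2 * 1)    ⊢ (((-2 * 1) * a) * (1 * (2 + b)))
(6) (1 * (2 + b))  =[mul_comm →]=  ((2 + b) * 1)    ⊢ (((-2 * 1) * a) * ((2 + b) * 1))
(7) ((2 + b) * 1)  =[mul_one →]=  (2 + b)    ⊢ (((-2 * 1) * a) * (2 + b))
(8) (-2 * 1)  =[mul_one →]=  -2    ⊢ cost 7, within 7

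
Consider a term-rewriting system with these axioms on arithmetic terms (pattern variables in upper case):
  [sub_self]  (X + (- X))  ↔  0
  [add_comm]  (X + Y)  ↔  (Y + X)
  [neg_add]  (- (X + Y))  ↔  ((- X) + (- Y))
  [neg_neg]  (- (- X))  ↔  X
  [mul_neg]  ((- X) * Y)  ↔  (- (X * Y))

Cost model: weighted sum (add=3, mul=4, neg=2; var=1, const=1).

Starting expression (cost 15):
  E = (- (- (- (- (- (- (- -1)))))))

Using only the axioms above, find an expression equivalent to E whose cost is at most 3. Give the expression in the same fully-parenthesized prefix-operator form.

(- -1)   [cost 3]

1. [neg_neg →] (- (- (- (- (- (- (- -1)))))))  →  (- (- (- (- (- -1)))))
2. [neg_neg →] (- (- (- -1)))  →  (- -1);  E = (- (- (- -1)))
3. [neg_neg →] (- (- (- -1)))  →  (- -1);  cost 3 ≤ 3, done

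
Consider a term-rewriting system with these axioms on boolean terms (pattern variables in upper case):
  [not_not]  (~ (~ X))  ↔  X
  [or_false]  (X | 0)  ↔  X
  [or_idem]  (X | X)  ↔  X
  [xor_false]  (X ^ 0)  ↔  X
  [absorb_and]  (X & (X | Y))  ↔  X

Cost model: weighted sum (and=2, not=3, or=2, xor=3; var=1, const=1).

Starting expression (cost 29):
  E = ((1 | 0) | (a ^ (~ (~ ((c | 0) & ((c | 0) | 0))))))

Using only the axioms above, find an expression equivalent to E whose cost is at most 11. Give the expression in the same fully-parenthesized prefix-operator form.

(1) ((c | 0) & ((c | 0) | 0))  =[absorb_and →]=  (c | 0)    ⊢ ((1 | 0) | (a ^ (~ (~ (c | 0)))))
(2) (c | 0)  =[or_false →]=  c    ⊢ ((1 | 0) | (a ^ (~ (~ c))))
(3) (~ (~ c))  =[not_not →]=  c    ⊢ cost 11, within 11

((1 | 0) | (a ^ c))   [cost 11]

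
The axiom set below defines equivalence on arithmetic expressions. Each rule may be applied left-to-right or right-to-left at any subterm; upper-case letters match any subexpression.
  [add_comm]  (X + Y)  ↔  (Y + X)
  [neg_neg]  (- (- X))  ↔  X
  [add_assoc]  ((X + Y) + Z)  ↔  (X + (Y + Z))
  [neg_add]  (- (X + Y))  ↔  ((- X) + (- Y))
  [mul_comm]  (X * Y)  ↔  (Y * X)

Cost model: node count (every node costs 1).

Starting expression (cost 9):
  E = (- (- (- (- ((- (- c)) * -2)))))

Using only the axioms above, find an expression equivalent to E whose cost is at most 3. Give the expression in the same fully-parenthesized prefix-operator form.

step 1: neg_neg (→) rewrites (- (- c)) into c, now (- (- (- (- (c * -2)))))
step 2: neg_neg (→) rewrites (- (- (- (- (c * -2))))) into (- (- (c * -2)))
step 3: neg_neg (→) rewrites (- (- (c * -2))) into (c * -2), reaching cost 3 (bound 3)

(c * -2)   [cost 3]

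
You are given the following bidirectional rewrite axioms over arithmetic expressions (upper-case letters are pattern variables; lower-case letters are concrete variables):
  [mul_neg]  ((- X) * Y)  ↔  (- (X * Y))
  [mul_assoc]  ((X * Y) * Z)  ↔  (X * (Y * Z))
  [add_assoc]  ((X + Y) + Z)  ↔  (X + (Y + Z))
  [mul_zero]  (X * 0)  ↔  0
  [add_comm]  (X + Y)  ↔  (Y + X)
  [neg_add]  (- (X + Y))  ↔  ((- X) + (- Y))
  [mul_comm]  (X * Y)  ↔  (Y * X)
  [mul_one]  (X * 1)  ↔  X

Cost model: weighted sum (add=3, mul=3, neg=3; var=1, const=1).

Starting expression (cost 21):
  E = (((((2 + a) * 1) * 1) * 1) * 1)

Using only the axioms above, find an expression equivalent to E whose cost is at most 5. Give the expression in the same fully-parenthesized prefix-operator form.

(2 + a)   [cost 5]

(1) (((2 + a) * 1) * 1)  =[mul_one →]=  ((2 + a) * 1)    ⊢ ((((2 + a) * 1) * 1) * 1)
(2) ((2 + a) * 1)  =[mul_one →]=  (2 + a)    ⊢ (((2 + a) * 1) * 1)
(3) ((2 + a) * 1)  =[mul_one →]=  (2 + a)    ⊢ ((2 + a) * 1)
(4) ((2 + a) * 1)  =[mul_one →]=  (2 + a)    ⊢ cost 5, within 5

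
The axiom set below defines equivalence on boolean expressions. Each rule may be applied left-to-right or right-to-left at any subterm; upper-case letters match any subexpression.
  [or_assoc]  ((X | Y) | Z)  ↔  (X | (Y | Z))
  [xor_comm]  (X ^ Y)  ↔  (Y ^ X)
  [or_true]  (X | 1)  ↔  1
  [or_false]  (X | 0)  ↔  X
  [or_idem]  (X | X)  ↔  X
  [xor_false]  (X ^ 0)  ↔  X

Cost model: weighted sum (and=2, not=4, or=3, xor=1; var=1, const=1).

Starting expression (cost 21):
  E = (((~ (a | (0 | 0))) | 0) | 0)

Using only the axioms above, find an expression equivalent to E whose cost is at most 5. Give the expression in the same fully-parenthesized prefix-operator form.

step 1: or_false (→) rewrites (0 | 0) into 0, now (((~ (a | 0)) | 0) | 0)
step 2: or_false (→) rewrites (a | 0) into a, now (((~ a) | 0) | 0)
step 3: or_false (→) rewrites (((~ a) | 0) | 0) into ((~ a) | 0)
step 4: or_false (→) rewrites ((~ a) | 0) into (~ a), reaching cost 5 (bound 5)

(~ a)   [cost 5]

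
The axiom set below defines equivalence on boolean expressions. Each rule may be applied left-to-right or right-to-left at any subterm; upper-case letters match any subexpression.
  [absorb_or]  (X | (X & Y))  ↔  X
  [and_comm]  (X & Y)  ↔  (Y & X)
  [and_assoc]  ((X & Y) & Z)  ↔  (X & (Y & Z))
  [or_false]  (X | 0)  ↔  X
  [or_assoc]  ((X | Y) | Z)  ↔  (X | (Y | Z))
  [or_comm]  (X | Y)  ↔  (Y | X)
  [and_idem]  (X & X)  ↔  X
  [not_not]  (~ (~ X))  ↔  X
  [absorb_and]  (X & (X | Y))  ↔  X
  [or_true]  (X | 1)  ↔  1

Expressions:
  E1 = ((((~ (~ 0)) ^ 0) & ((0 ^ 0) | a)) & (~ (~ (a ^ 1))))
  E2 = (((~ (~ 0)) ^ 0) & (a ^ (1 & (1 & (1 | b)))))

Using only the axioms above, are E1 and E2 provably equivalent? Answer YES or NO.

YES

1. [not_not →] (~ (~ 0))  →  0;  E1 = (((0 ^ 0) & ((0 ^ 0) | a)) & (~ (~ (a ^ 1))))
2. [not_not →] (~ (~ (a ^ 1)))  →  (a ^ 1);  E1 = (((0 ^ 0) & ((0 ^ 0) | a)) & (a ^ 1))
3. [absorb_and →] ((0 ^ 0) & ((0 ^ 0) | a))  →  (0 ^ 0);  E1 = ((0 ^ 0) & (a ^ 1))
4. [and_idem ←] 1  →  (1 & 1);  E1 = ((0 ^ 0) & (a ^ (1 & 1)))
5. [absorb_and ←] 1  →  (1 & (1 | b));  E1 = ((0 ^ 0) & (a ^ (1 & (1 & (1 | b)))))
6. [not_not ←] 0  →  (~ (~ 0));  this is E2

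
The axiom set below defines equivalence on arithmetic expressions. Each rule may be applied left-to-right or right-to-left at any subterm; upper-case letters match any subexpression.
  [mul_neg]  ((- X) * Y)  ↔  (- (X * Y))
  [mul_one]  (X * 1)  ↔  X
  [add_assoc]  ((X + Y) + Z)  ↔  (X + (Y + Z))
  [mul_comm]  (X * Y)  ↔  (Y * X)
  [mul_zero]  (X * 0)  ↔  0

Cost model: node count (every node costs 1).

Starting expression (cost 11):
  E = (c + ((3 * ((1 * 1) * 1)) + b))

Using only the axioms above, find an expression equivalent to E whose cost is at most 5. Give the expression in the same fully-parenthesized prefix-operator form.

1. [mul_one →] ((1 * 1) * 1)  →  (1 * 1);  E = (c + ((3 * (1 * 1)) + b))
2. [mul_one →] (1 * 1)  →  1;  E = (c + ((3 * 1) + b))
3. [mul_one →] (3 * 1)  →  3;  cost 5 ≤ 5, done

(c + (3 + b))   [cost 5]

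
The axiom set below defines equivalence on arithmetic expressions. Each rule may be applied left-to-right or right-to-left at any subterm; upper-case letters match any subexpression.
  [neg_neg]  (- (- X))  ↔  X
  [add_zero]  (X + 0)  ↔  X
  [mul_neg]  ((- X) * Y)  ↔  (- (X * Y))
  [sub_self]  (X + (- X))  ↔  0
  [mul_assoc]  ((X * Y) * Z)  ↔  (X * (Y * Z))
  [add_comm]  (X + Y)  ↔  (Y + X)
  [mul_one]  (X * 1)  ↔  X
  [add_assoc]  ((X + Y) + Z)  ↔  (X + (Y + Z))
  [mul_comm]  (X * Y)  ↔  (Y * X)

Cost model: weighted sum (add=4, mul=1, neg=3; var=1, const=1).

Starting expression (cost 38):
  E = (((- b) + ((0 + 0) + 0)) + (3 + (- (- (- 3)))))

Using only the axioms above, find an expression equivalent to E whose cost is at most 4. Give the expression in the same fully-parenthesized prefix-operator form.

(- b)   [cost 4]

1. [neg_neg →] (- (- 3))  →  3;  E = (((- b) + ((0 + 0) + 0)) + (3 + (- 3)))
2. [add_zero →] ((0 + 0) + 0)  →  (0 + 0);  E = (((- b) + (0 + 0)) + (3 + (- 3)))
3. [add_zero →] (0 + 0)  →  0;  E = (((- b) + 0) + (3 + (- 3)))
4. [sub_self →] (3 + (- 3))  →  0;  E = (((- b) + 0) + 0)
5. [add_zero →] ((- b) + 0)  →  (- b);  E = ((- b) + 0)
6. [add_zero →] ((- b) + 0)  →  (- b);  cost 4 ≤ 4, done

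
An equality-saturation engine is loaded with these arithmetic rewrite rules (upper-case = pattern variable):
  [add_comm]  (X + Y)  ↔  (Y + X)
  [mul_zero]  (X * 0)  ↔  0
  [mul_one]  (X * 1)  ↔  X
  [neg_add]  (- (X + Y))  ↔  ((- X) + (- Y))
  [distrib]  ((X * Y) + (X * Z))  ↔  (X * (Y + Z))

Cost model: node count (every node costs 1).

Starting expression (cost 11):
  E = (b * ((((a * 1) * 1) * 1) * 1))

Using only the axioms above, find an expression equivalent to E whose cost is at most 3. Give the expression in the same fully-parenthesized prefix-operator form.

1. [mul_one →] ((((a * 1) * 1) * 1) * 1)  →  (((a * 1) * 1) * 1);  E = (b * (((a * 1) * 1) * 1))
2. [mul_one →] (a * 1)  →  a;  E = (b * ((a * 1) * 1))
3. [mul_one →] (a * 1)  →  a;  E = (b * (a * 1))
4. [mul_one →] (a * 1)  →  a;  cost 3 ≤ 3, done

(b * a)   [cost 3]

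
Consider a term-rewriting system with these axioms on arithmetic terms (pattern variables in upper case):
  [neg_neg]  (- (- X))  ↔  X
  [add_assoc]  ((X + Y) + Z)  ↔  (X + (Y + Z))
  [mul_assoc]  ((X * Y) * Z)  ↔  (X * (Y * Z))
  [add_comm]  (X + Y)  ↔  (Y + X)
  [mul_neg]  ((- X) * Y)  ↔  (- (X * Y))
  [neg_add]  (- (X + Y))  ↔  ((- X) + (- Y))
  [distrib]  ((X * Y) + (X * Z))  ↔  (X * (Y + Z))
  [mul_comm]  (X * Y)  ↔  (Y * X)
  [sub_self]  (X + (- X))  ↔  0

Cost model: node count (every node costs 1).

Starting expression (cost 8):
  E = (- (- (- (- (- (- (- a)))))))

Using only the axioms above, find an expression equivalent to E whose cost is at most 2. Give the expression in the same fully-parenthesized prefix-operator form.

step 1: neg_neg (→) rewrites (- (- (- (- (- a))))) into (- (- (- a))), now (- (- (- (- (- a)))))
step 2: neg_neg (→) rewrites (- (- a)) into a, now (- (- (- a)))
step 3: neg_neg (→) rewrites (- (- a)) into a, reaching cost 2 (bound 2)

(- a)   [cost 2]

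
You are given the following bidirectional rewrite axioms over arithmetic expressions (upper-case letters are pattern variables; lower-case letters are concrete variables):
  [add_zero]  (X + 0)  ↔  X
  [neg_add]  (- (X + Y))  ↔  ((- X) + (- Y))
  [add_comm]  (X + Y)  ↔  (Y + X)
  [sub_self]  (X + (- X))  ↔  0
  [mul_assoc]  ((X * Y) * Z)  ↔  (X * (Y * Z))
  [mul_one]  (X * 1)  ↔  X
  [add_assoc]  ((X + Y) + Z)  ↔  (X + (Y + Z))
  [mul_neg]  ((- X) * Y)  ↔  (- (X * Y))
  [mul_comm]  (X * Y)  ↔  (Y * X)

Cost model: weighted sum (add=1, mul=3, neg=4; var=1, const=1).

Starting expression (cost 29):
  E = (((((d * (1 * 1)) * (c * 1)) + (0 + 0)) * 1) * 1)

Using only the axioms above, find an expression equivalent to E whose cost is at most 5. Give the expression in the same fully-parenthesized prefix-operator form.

1. [mul_one →] (1 * 1)  →  1;  E = (((((d * 1) * (c * 1)) + (0 + 0)) * 1) * 1)
2. [mul_one →] ((((d * 1) * (c * 1)) + (0 + 0)) * 1)  →  (((d * 1) * (c * 1)) + (0 + 0));  E = ((((d * 1) * (c * 1)) + (0 + 0)) * 1)
3. [mul_one →] ((((d * 1) * (c * 1)) + (0 + 0)) * 1)  →  (((d * 1) * (c * 1)) + (0 + 0))
4. [mul_one →] (c * 1)  →  c;  E = (((d * 1) * c) + (0 + 0))
5. [add_zero →] (0 + 0)  →  0;  E = (((d * 1) * c) + 0)
6. [add_zero →] (((d * 1) * c) + 0)  →  ((d * 1) * c)
7. [mul_one →] (d * 1)  →  d;  cost 5 ≤ 5, done

(d * c)   [cost 5]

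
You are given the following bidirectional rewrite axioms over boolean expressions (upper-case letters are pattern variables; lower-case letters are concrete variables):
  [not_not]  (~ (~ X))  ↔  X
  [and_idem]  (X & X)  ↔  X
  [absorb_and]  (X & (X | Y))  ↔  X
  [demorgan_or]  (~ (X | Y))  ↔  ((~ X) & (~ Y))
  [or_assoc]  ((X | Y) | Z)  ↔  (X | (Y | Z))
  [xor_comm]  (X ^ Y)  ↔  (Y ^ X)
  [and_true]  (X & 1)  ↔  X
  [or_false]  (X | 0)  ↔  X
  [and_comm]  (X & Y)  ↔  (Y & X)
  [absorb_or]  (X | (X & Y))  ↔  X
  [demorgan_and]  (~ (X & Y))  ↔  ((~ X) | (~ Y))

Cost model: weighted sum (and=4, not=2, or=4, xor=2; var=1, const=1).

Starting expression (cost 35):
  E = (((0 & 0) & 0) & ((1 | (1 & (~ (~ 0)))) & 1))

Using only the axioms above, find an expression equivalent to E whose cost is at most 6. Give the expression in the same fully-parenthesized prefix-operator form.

(0 & 1)   [cost 6]

(1) (~ (~ 0))  =[not_not →]=  0    ⊢ (((0 & 0) & 0) & ((1 | (1 & 0)) & 1))
(2) (1 | (1 & 0))  =[absorb_or →]=  1    ⊢ (((0 & 0) & 0) & (1 & 1))
(3) (0 & 0)  =[and_idem →]=  0    ⊢ ((0 & 0) & (1 & 1))
(4) (1 & 1)  =[and_idem →]=  1    ⊢ ((0 & 0) & 1)
(5) (0 & 0)  =[and_idem →]=  0    ⊢ cost 6, within 6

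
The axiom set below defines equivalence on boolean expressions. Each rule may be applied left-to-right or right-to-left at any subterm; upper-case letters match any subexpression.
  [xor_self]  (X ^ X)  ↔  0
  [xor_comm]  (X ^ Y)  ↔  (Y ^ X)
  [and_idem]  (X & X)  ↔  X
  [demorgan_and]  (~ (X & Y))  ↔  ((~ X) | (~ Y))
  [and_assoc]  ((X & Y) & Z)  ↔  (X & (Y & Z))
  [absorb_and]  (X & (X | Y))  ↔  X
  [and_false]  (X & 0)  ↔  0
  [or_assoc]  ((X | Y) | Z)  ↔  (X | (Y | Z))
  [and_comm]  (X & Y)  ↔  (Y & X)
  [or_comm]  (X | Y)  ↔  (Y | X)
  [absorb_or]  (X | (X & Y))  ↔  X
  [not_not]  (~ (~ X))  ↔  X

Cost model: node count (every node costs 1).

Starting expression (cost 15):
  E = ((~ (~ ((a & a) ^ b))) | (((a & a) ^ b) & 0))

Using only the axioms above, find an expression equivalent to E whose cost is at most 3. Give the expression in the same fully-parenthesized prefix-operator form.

(a ^ b)   [cost 3]

1. [not_not →] (~ (~ ((a & a) ^ b)))  →  ((a & a) ^ b);  E = (((a & a) ^ b) | (((a & a) ^ b) & 0))
2. [absorb_or →] (((a & a) ^ b) | (((a & a) ^ b) & 0))  →  ((a & a) ^ b)
3. [and_idem →] (a & a)  →  a;  cost 3 ≤ 3, done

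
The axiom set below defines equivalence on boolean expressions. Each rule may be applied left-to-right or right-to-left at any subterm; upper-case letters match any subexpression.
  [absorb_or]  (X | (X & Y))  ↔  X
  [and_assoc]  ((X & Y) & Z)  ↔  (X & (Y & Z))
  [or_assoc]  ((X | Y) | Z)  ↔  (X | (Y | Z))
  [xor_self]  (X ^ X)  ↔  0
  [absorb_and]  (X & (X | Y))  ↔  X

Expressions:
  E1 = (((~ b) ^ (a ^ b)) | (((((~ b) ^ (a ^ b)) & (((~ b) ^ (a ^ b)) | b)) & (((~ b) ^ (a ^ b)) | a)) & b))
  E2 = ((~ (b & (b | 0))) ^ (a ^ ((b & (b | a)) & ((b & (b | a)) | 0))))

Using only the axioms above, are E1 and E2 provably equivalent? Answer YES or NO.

(1) (((~ b) ^ (a ^ b)) & (((~ b) ^ (a ^ b)) | b))  =[absorb_and →]=  ((~ b) ^ (a ^ b))    ⊢ (((~ b) ^ (a ^ b)) | ((((~ b) ^ (a ^ b)) & (((~ b) ^ (a ^ b)) | a)) & b))
(2) (((~ b) ^ (a ^ b)) & (((~ b) ^ (a ^ b)) | a))  =[absorb_and →]=  ((~ b) ^ (a ^ b))    ⊢ (((~ b) ^ (a ^ b)) | (((~ b) ^ (a ^ b)) & b))
(3) (((~ b) ^ (a ^ b)) | (((~ b) ^ (a ^ b)) & b))  =[absorb_or →]=  ((~ b) ^ (a ^ b))
(4) b  =[absorb_and ←]=  (b & (b | 0))    ⊢ ((~ (b & (b | 0))) ^ (a ^ b))
(5) b  =[absorb_and ←]=  (b & (b | a))    ⊢ ((~ (b & (b | 0))) ^ (a ^ (b & (b | a))))
(6) (b & (b | a))  =[absorb_and ←]=  ((b & (b | a)) & ((b & (b | a)) | 0))    ⊢ E2

YES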